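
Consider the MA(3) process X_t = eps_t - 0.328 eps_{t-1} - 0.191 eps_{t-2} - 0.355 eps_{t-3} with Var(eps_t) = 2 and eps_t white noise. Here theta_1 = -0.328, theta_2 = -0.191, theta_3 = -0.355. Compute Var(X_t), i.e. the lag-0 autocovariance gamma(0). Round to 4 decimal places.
\gamma(0) = 2.5402

For an MA(q) process X_t = eps_t + sum_i theta_i eps_{t-i} with
Var(eps_t) = sigma^2, the variance is
  gamma(0) = sigma^2 * (1 + sum_i theta_i^2).
  sum_i theta_i^2 = (-0.328)^2 + (-0.191)^2 + (-0.355)^2 = 0.107584 + 0.036481 + 0.126025 = 0.27009.
  gamma(0) = 2 * (1 + 0.27009) = 2 * 1.27009 = 2.54018, which rounds to 2.5402.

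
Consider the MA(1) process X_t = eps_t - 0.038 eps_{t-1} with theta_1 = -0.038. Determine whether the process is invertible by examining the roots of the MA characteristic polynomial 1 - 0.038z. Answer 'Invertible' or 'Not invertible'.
\text{Invertible}

The MA(q) characteristic polynomial is P(z) = 1 - 0.038z.
Invertibility requires all roots to lie outside the unit circle, i.e. |z| > 1 for every root.
This is linear in z: 1 + (-0.038) z = 0  =>  z = -1/(-0.038) = 26.315789,  |z| = 26.315789.
Moduli of all roots: 26.3158.
All moduli strictly greater than 1? Yes.
Verdict: Invertible.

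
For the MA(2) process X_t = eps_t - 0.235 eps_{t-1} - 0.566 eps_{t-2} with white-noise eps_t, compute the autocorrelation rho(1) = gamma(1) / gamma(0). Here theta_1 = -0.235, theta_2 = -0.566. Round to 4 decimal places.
\rho(1) = -0.0741

For an MA(q) process with theta_0 = 1, the autocovariance is
  gamma(k) = sigma^2 * sum_{i=0..q-k} theta_i * theta_{i+k},
and rho(k) = gamma(k) / gamma(0). Sigma^2 cancels.
  numerator   = (1)*(-0.235) + (-0.235)*(-0.566) = -0.10199.
  denominator = (1)^2 + (-0.235)^2 + (-0.566)^2 = 1.375581.
  rho(1) = -0.10199 / 1.375581 = -0.0741.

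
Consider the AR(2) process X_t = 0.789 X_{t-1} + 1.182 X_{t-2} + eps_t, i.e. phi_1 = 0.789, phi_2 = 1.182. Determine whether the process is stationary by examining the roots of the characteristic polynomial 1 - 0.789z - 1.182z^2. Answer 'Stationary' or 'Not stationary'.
\text{Not stationary}

The AR(p) characteristic polynomial is P(z) = 1 - 0.789z - 1.182z^2.
Stationarity requires all roots to lie outside the unit circle, i.e. |z| > 1 for every root.
Set 1 + (-0.789) z + (-1.182) z^2 = 0, i.e. a z^2 + b z + c = 0 with a = -1.182, b = -0.789, c = 1.
Discriminant D = b^2 - 4ac = (-0.789)^2 - 4*(-1.182)*1 = 0.622521 - (-4.728) = 5.350521.
D >= 0, so the roots are real: z = (-b +/- sqrt(D)) / (2a) = (0.789 +/- 2.313119) / (-2.364).
  z_1 = (0.789 + 2.313119) / (-2.364) = -1.3122,   |z_1| = 1.3122.
  z_2 = (0.789 - 2.313119) / (-2.364) = 0.6447,   |z_2| = 0.6447.
Moduli of all roots: 1.3122, 0.6447.
All moduli strictly greater than 1? No.
Verdict: Not stationary.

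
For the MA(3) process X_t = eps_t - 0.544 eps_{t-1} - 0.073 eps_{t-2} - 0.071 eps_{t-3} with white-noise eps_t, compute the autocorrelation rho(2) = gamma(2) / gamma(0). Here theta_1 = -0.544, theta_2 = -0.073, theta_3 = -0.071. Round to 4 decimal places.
\rho(2) = -0.0263

For an MA(q) process with theta_0 = 1, the autocovariance is
  gamma(k) = sigma^2 * sum_{i=0..q-k} theta_i * theta_{i+k},
and rho(k) = gamma(k) / gamma(0). Sigma^2 cancels.
  numerator   = (1)*(-0.073) + (-0.544)*(-0.071) = -0.034376.
  denominator = (1)^2 + (-0.544)^2 + (-0.073)^2 + (-0.071)^2 = 1.306306.
  rho(2) = -0.034376 / 1.306306 = -0.0263.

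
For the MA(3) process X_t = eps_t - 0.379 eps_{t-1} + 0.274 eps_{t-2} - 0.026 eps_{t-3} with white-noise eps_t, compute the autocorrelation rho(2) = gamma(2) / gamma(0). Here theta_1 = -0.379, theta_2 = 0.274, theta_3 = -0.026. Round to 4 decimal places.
\rho(2) = 0.2328

For an MA(q) process with theta_0 = 1, the autocovariance is
  gamma(k) = sigma^2 * sum_{i=0..q-k} theta_i * theta_{i+k},
and rho(k) = gamma(k) / gamma(0). Sigma^2 cancels.
  numerator   = (1)*(0.274) + (-0.379)*(-0.026) = 0.283854.
  denominator = (1)^2 + (-0.379)^2 + (0.274)^2 + (-0.026)^2 = 1.219393.
  rho(2) = 0.283854 / 1.219393 = 0.2328.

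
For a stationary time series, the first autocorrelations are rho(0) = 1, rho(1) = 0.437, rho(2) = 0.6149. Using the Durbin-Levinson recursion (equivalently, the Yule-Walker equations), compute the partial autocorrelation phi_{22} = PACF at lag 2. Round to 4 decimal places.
\phi_{22} = 0.5240

The PACF at lag k is phi_{kk}, the last component of the solution
to the Yule-Walker system G_k phi = r_k where
  (G_k)_{ij} = rho(|i - j|), (r_k)_i = rho(i), i,j = 1..k.
Equivalently, Durbin-Levinson gives phi_{kk} iteratively:
  phi_{11} = rho(1)
  phi_{kk} = [rho(k) - sum_{j=1..k-1} phi_{k-1,j} rho(k-j)]
            / [1 - sum_{j=1..k-1} phi_{k-1,j} rho(j)],
  phi_{k,j} = phi_{k-1,j} - phi_{kk} phi_{k-1,k-j},  j = 1..k-1.
Step k = 1:
  phi_11 = rho(1) = 0.437.
Step k = 2:
  phi_22 = [rho(2) - phi_11 rho(1)] / [1 - phi_11 rho(1)] = [0.6149 - (0.437)(0.437)] / [1 - (0.437)(0.437)]
         = 0.423931 / 0.809031 = 0.524.
Therefore phi_{22} = 0.5240.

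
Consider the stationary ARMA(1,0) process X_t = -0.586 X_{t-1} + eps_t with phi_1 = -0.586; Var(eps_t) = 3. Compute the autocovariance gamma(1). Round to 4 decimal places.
\gamma(1) = -2.6774

Multiply the model equation by X_{t-k} and take expectations. With theta_0 = psi_0 = 1 and psi_j the MA(infinity) weights, this gives
  gamma(k) - sum_i phi_i gamma(k-i) = c_k,
  c_k = sigma^2 * sum_{j=k..q} theta_j psi_{j-k}   (c_k = 0 for k > q),
using gamma(-m) = gamma(m).
Pure AR (q = 0): c_0 = sigma^2 = 3, c_k = 0 for k >= 1.
Equations for k = 0 and k = 1 (AR order 1):
  gamma(0) = phi_1 gamma(1) + c_0
  gamma(1) = phi_1 gamma(0) + c_1
Substituting the second into the first: gamma(0) (1 - phi_1^2) = c_0 + phi_1 c_1, so
  gamma(0) = c_0 / (1 - phi_1^2) = 3 / (1 - (-0.586)^2) = 3 / 0.656604 = 4.568964.
  gamma(1) = phi_1 gamma(0) = (-0.586)(4.568964) = -2.677413.
Therefore gamma(1) = -2.6774 (to 4 decimal places).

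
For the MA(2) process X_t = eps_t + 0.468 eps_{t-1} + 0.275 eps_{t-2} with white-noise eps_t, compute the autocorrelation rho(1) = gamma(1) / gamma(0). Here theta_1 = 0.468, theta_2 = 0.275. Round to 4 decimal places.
\rho(1) = 0.4609

For an MA(q) process with theta_0 = 1, the autocovariance is
  gamma(k) = sigma^2 * sum_{i=0..q-k} theta_i * theta_{i+k},
and rho(k) = gamma(k) / gamma(0). Sigma^2 cancels.
  numerator   = (1)*(0.468) + (0.468)*(0.275) = 0.5967.
  denominator = (1)^2 + (0.468)^2 + (0.275)^2 = 1.294649.
  rho(1) = 0.5967 / 1.294649 = 0.4609.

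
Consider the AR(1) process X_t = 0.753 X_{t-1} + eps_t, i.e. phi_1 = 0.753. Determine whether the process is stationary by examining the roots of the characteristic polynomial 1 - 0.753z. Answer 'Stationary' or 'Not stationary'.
\text{Stationary}

The AR(p) characteristic polynomial is P(z) = 1 - 0.753z.
Stationarity requires all roots to lie outside the unit circle, i.e. |z| > 1 for every root.
This is linear in z: 1 + (-0.753) z = 0  =>  z = -1/(-0.753) = 1.328021,  |z| = 1.328021.
Moduli of all roots: 1.3280.
All moduli strictly greater than 1? Yes.
Verdict: Stationary.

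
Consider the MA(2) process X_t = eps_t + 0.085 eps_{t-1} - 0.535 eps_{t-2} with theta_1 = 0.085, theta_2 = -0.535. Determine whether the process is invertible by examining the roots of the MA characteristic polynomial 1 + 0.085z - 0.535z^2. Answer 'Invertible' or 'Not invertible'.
\text{Invertible}

The MA(q) characteristic polynomial is P(z) = 1 + 0.085z - 0.535z^2.
Invertibility requires all roots to lie outside the unit circle, i.e. |z| > 1 for every root.
Set 1 + (0.085) z + (-0.535) z^2 = 0, i.e. a z^2 + b z + c = 0 with a = -0.535, b = 0.085, c = 1.
Discriminant D = b^2 - 4ac = (0.085)^2 - 4*(-0.535)*1 = 0.007225 - (-2.14) = 2.147225.
D >= 0, so the roots are real: z = (-b +/- sqrt(D)) / (2a) = (-0.085 +/- 1.465341) / (-1.07).
  z_1 = (-0.085 + 1.465341) / (-1.07) = -1.29,   |z_1| = 1.29.
  z_2 = (-0.085 - 1.465341) / (-1.07) = 1.4489,   |z_2| = 1.4489.
Moduli of all roots: 1.2900, 1.4489.
All moduli strictly greater than 1? Yes.
Verdict: Invertible.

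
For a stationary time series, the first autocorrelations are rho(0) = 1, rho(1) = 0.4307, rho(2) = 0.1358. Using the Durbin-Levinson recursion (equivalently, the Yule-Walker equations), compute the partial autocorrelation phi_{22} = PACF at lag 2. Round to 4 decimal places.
\phi_{22} = -0.0610

The PACF at lag k is phi_{kk}, the last component of the solution
to the Yule-Walker system G_k phi = r_k where
  (G_k)_{ij} = rho(|i - j|), (r_k)_i = rho(i), i,j = 1..k.
Equivalently, Durbin-Levinson gives phi_{kk} iteratively:
  phi_{11} = rho(1)
  phi_{kk} = [rho(k) - sum_{j=1..k-1} phi_{k-1,j} rho(k-j)]
            / [1 - sum_{j=1..k-1} phi_{k-1,j} rho(j)],
  phi_{k,j} = phi_{k-1,j} - phi_{kk} phi_{k-1,k-j},  j = 1..k-1.
Step k = 1:
  phi_11 = rho(1) = 0.4307.
Step k = 2:
  phi_22 = [rho(2) - phi_11 rho(1)] / [1 - phi_11 rho(1)] = [0.1358 - (0.4307)(0.4307)] / [1 - (0.4307)(0.4307)]
         = -0.04970249 / 0.81449751 = -0.061.
Therefore phi_{22} = -0.0610.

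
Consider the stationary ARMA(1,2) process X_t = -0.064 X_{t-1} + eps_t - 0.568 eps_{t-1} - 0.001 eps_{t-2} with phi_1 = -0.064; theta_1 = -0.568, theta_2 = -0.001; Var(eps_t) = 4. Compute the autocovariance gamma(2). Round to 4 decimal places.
\gamma(2) = 0.1642

Multiply the model equation by X_{t-k} and take expectations. With theta_0 = psi_0 = 1 and psi_j the MA(infinity) weights, this gives
  gamma(k) - sum_i phi_i gamma(k-i) = c_k,
  c_k = sigma^2 * sum_{j=k..q} theta_j psi_{j-k}   (c_k = 0 for k > q),
using gamma(-m) = gamma(m).
psi-weights needed (psi_j = theta_j + sum_i phi_i psi_{j-i}):
  psi_1 = theta_1 + phi_1 = -0.568 + (-0.064) = -0.632
  psi_2 = theta_2 + phi_1 psi_1 = -0.001 + (-0.064)(-0.632) = 0.039448
Right-hand sides:
  c_0 = sigma^2 (1 + theta_1 psi_1 + theta_2 psi_2) = 4 * (1 + (-0.568)(-0.632) + (-0.001)(0.039448)) = 4 * 1.358937 = 5.435746
  c_1 = sigma^2 (theta_1 + theta_2 psi_1) = 4 * (-0.568 + (-0.001)(-0.632)) = -2.269472
  c_2 = sigma^2 theta_2 = 4 * (-0.001) = -0.004
Equations for k = 0 and k = 1 (AR order 1):
  gamma(0) = phi_1 gamma(1) + c_0
  gamma(1) = phi_1 gamma(0) + c_1
Substituting the second into the first: gamma(0) (1 - phi_1^2) = c_0 + phi_1 c_1, so
  gamma(0) = (c_0 + phi_1 c_1) / (1 - phi_1^2) = (5.435746 + (-0.064)(-2.269472)) / (1 - (-0.064)^2) = 5.580992 / 0.995904 = 5.603946.
  gamma(1) = phi_1 gamma(0) + c_1 = (-0.064)(5.603946) + (-2.269472) = -2.628125.
For k = 2: gamma(2) = phi_1 gamma(1) + c_2
  = (-0.064)(-2.628125) + (-0.004) = 0.1642.
Therefore gamma(2) = 0.1642 (to 4 decimal places).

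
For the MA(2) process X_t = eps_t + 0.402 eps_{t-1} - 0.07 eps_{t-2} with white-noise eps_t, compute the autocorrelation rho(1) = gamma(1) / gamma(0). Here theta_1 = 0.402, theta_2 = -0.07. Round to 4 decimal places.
\rho(1) = 0.3205

For an MA(q) process with theta_0 = 1, the autocovariance is
  gamma(k) = sigma^2 * sum_{i=0..q-k} theta_i * theta_{i+k},
and rho(k) = gamma(k) / gamma(0). Sigma^2 cancels.
  numerator   = (1)*(0.402) + (0.402)*(-0.07) = 0.37386.
  denominator = (1)^2 + (0.402)^2 + (-0.07)^2 = 1.166504.
  rho(1) = 0.37386 / 1.166504 = 0.3205.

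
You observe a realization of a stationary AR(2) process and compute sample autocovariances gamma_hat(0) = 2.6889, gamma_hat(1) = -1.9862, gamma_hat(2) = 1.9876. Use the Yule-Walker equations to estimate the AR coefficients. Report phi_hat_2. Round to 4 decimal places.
\hat\phi_{2} = 0.4260

The Yule-Walker equations for an AR(p) process read, in matrix form,
  Gamma_p phi = r_p,   with   (Gamma_p)_{ij} = gamma(|i - j|),
                       (r_p)_i = gamma(i),   i,j = 1..p.
Substitute the sample gammas (Toeplitz matrix and right-hand side of size 2):
  Gamma_p = [[2.6889, -1.9862], [-1.9862, 2.6889]]
  r_p     = [-1.9862, 1.9876]
Written out:
  2.6889 phi_1 - 1.9862 phi_2 = -1.9862
  -1.9862 phi_1 + 2.6889 phi_2 = 1.9876
Solve by Cramer's rule:
  det = gamma(0)^2 - gamma(1)^2 = (2.6889)^2 - (-1.9862)^2 = 7.23018321 - 3.94499044 = 3.28519277
  phi_hat_1 = [gamma(1) gamma(0) - gamma(1) gamma(2)] / det = [(-1.9862)(2.6889) - (-1.9862)(1.9876)] / 3.28519277 = -1.39292206 / 3.28519277 = -0.424
  phi_hat_2 = [gamma(0) gamma(2) - gamma(1)^2] / det = [(2.6889)(1.9876) - (-1.9862)^2] / 3.28519277 = 1.3994672 / 3.28519277 = 0.426
So phi_hat = [-0.4240, 0.4260].
Therefore phi_hat_2 = 0.4260.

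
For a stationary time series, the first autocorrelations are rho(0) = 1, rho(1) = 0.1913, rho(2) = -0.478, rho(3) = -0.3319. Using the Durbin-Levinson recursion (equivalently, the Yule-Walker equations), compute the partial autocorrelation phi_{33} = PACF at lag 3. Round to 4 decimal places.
\phi_{33} = -0.1299

The PACF at lag k is phi_{kk}, the last component of the solution
to the Yule-Walker system G_k phi = r_k where
  (G_k)_{ij} = rho(|i - j|), (r_k)_i = rho(i), i,j = 1..k.
Equivalently, Durbin-Levinson gives phi_{kk} iteratively:
  phi_{11} = rho(1)
  phi_{kk} = [rho(k) - sum_{j=1..k-1} phi_{k-1,j} rho(k-j)]
            / [1 - sum_{j=1..k-1} phi_{k-1,j} rho(j)],
  phi_{k,j} = phi_{k-1,j} - phi_{kk} phi_{k-1,k-j},  j = 1..k-1.
Step k = 1:
  phi_11 = rho(1) = 0.1913.
Step k = 2:
  phi_22 = [rho(2) - phi_11 rho(1)] / [1 - phi_11 rho(1)] = [-0.478 - (0.1913)(0.1913)] / [1 - (0.1913)(0.1913)]
         = -0.51459569 / 0.96340431 = -0.534143.
  Update: phi_21 = phi_11 - phi_22 phi_11 = 0.1913 - (-0.534143)(0.1913) = 0.293482.
Step k = 3:
  phi_33 = [rho(3) - phi_21 rho(2) - phi_22 rho(1)] / [1 - phi_21 rho(1) - phi_22 rho(2)]
    numerator   = -0.3319 - (0.293482)(-0.478) - (-0.534143)(0.1913) = -0.08943425
    denominator = 1 - (0.293482)(0.1913) - (-0.534143)(-0.478) = 0.68853661
  phi_33 = -0.08943425 / 0.68853661 = -0.1299.
Therefore phi_{33} = -0.1299.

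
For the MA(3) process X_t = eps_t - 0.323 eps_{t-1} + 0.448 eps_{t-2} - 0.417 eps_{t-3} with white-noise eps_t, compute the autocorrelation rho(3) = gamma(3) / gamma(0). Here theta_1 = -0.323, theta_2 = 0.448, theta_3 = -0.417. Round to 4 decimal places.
\rho(3) = -0.2820

For an MA(q) process with theta_0 = 1, the autocovariance is
  gamma(k) = sigma^2 * sum_{i=0..q-k} theta_i * theta_{i+k},
and rho(k) = gamma(k) / gamma(0). Sigma^2 cancels.
  numerator   = (1)*(-0.417) = -0.417.
  denominator = (1)^2 + (-0.323)^2 + (0.448)^2 + (-0.417)^2 = 1.478922.
  rho(3) = -0.417 / 1.478922 = -0.2820.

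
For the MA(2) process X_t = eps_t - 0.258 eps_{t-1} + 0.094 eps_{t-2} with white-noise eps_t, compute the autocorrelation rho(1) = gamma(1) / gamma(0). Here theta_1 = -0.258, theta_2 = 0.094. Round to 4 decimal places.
\rho(1) = -0.2625

For an MA(q) process with theta_0 = 1, the autocovariance is
  gamma(k) = sigma^2 * sum_{i=0..q-k} theta_i * theta_{i+k},
and rho(k) = gamma(k) / gamma(0). Sigma^2 cancels.
  numerator   = (1)*(-0.258) + (-0.258)*(0.094) = -0.282252.
  denominator = (1)^2 + (-0.258)^2 + (0.094)^2 = 1.0754.
  rho(1) = -0.282252 / 1.0754 = -0.2625.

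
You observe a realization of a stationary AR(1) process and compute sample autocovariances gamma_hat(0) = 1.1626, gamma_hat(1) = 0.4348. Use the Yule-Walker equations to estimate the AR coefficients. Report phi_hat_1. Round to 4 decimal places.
\hat\phi_{1} = 0.3740

The Yule-Walker equations for an AR(p) process read, in matrix form,
  Gamma_p phi = r_p,   with   (Gamma_p)_{ij} = gamma(|i - j|),
                       (r_p)_i = gamma(i),   i,j = 1..p.
Substitute the sample gammas (Toeplitz matrix and right-hand side of size 1):
  Gamma_p = [[1.1626]]
  r_p     = [0.4348]
With p = 1 this is the single equation gamma(0) phi_1 = gamma(1):
  phi_hat_1 = gamma(1) / gamma(0) = 0.4348 / 1.1626 = 0.3740.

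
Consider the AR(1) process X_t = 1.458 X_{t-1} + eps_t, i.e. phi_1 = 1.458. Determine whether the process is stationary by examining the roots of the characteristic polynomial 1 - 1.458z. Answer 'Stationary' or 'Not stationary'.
\text{Not stationary}

The AR(p) characteristic polynomial is P(z) = 1 - 1.458z.
Stationarity requires all roots to lie outside the unit circle, i.e. |z| > 1 for every root.
This is linear in z: 1 + (-1.458) z = 0  =>  z = -1/(-1.458) = 0.685871,  |z| = 0.685871.
Moduli of all roots: 0.6859.
All moduli strictly greater than 1? No.
Verdict: Not stationary.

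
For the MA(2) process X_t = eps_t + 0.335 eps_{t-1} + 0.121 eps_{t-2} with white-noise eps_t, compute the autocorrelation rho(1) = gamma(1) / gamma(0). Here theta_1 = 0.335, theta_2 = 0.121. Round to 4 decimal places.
\rho(1) = 0.3333

For an MA(q) process with theta_0 = 1, the autocovariance is
  gamma(k) = sigma^2 * sum_{i=0..q-k} theta_i * theta_{i+k},
and rho(k) = gamma(k) / gamma(0). Sigma^2 cancels.
  numerator   = (1)*(0.335) + (0.335)*(0.121) = 0.375535.
  denominator = (1)^2 + (0.335)^2 + (0.121)^2 = 1.126866.
  rho(1) = 0.375535 / 1.126866 = 0.3333.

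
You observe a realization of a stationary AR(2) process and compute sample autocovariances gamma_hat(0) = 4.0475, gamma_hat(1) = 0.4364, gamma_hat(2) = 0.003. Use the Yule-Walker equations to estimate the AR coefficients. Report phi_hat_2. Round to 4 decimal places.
\hat\phi_{2} = -0.0110

The Yule-Walker equations for an AR(p) process read, in matrix form,
  Gamma_p phi = r_p,   with   (Gamma_p)_{ij} = gamma(|i - j|),
                       (r_p)_i = gamma(i),   i,j = 1..p.
Substitute the sample gammas (Toeplitz matrix and right-hand side of size 2):
  Gamma_p = [[4.0475, 0.4364], [0.4364, 4.0475]]
  r_p     = [0.4364, 0.003]
Written out:
  4.0475 phi_1 + 0.4364 phi_2 = 0.4364
  0.4364 phi_1 + 4.0475 phi_2 = 0.003
Solve by Cramer's rule:
  det = gamma(0)^2 - gamma(1)^2 = (4.0475)^2 - (0.4364)^2 = 16.38225625 - 0.19044496 = 16.19181129
  phi_hat_1 = [gamma(1) gamma(0) - gamma(1) gamma(2)] / det = [(0.4364)(4.0475) - (0.4364)(0.003)] / 16.19181129 = 1.7650198 / 16.19181129 = 0.109
  phi_hat_2 = [gamma(0) gamma(2) - gamma(1)^2] / det = [(4.0475)(0.003) - (0.4364)^2] / 16.19181129 = -0.17830246 / 16.19181129 = -0.011
So phi_hat = [0.1090, -0.0110].
Therefore phi_hat_2 = -0.0110.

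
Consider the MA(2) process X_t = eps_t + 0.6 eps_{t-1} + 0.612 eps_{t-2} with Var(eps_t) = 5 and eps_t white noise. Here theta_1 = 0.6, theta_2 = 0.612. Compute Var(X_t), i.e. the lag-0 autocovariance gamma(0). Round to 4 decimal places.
\gamma(0) = 8.6727

For an MA(q) process X_t = eps_t + sum_i theta_i eps_{t-i} with
Var(eps_t) = sigma^2, the variance is
  gamma(0) = sigma^2 * (1 + sum_i theta_i^2).
  sum_i theta_i^2 = (0.6)^2 + (0.612)^2 = 0.36 + 0.374544 = 0.734544.
  gamma(0) = 5 * (1 + 0.734544) = 5 * 1.734544 = 8.67272, which rounds to 8.6727.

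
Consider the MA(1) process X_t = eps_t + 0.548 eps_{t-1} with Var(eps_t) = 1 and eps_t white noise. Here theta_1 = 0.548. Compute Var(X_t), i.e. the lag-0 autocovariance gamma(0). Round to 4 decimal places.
\gamma(0) = 1.3003

For an MA(q) process X_t = eps_t + sum_i theta_i eps_{t-i} with
Var(eps_t) = sigma^2, the variance is
  gamma(0) = sigma^2 * (1 + sum_i theta_i^2).
  sum_i theta_i^2 = (0.548)^2 = 0.300304.
  gamma(0) = 1 * (1 + 0.300304) = 1 * 1.300304 = 1.300304, which rounds to 1.3003.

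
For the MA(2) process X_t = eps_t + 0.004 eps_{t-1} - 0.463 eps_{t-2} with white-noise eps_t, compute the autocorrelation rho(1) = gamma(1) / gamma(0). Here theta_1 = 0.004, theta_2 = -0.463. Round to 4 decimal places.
\rho(1) = 0.0018

For an MA(q) process with theta_0 = 1, the autocovariance is
  gamma(k) = sigma^2 * sum_{i=0..q-k} theta_i * theta_{i+k},
and rho(k) = gamma(k) / gamma(0). Sigma^2 cancels.
  numerator   = (1)*(0.004) + (0.004)*(-0.463) = 0.002148.
  denominator = (1)^2 + (0.004)^2 + (-0.463)^2 = 1.214385.
  rho(1) = 0.002148 / 1.214385 = 0.0018.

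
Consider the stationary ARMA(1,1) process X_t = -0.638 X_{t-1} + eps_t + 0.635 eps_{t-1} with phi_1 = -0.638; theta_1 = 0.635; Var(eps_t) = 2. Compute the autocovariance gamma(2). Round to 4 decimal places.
\gamma(2) = 0.0038

Multiply the model equation by X_{t-k} and take expectations. With theta_0 = psi_0 = 1 and psi_j the MA(infinity) weights, this gives
  gamma(k) - sum_i phi_i gamma(k-i) = c_k,
  c_k = sigma^2 * sum_{j=k..q} theta_j psi_{j-k}   (c_k = 0 for k > q),
using gamma(-m) = gamma(m).
psi-weights needed (psi_j = theta_j + sum_i phi_i psi_{j-i}):
  psi_1 = theta_1 + phi_1 = 0.635 + (-0.638) = -0.003
Right-hand sides:
  c_0 = sigma^2 (1 + theta_1 psi_1) = 2 * (1 + (0.635)(-0.003)) = 2 * 0.998095 = 1.99619
  c_1 = sigma^2 theta_1 = 2 * (0.635) = 1.27
  c_2 = 0
Equations for k = 0 and k = 1 (AR order 1):
  gamma(0) = phi_1 gamma(1) + c_0
  gamma(1) = phi_1 gamma(0) + c_1
Substituting the second into the first: gamma(0) (1 - phi_1^2) = c_0 + phi_1 c_1, so
  gamma(0) = (c_0 + phi_1 c_1) / (1 - phi_1^2) = (1.99619 + (-0.638)(1.27)) / (1 - (-0.638)^2) = 1.18593 / 0.592956 = 2.00003.
  gamma(1) = phi_1 gamma(0) + c_1 = (-0.638)(2.00003) + (1.27) = -0.006019.
For k = 2 (> q): gamma(2) = phi_1 gamma(1) = (-0.638)(-0.006019) = 0.00384.
Therefore gamma(2) = 0.0038 (to 4 decimal places).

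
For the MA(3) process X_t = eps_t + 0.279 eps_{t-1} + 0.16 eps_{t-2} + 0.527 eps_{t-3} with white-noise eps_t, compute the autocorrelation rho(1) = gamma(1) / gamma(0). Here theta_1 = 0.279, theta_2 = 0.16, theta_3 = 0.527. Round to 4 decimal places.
\rho(1) = 0.2954

For an MA(q) process with theta_0 = 1, the autocovariance is
  gamma(k) = sigma^2 * sum_{i=0..q-k} theta_i * theta_{i+k},
and rho(k) = gamma(k) / gamma(0). Sigma^2 cancels.
  numerator   = (1)*(0.279) + (0.279)*(0.16) + (0.16)*(0.527) = 0.40796.
  denominator = (1)^2 + (0.279)^2 + (0.16)^2 + (0.527)^2 = 1.38117.
  rho(1) = 0.40796 / 1.38117 = 0.2954.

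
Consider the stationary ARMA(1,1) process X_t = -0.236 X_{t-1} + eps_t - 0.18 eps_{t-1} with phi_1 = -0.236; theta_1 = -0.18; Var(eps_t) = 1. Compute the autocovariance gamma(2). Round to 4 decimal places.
\gamma(2) = 0.1084

Multiply the model equation by X_{t-k} and take expectations. With theta_0 = psi_0 = 1 and psi_j the MA(infinity) weights, this gives
  gamma(k) - sum_i phi_i gamma(k-i) = c_k,
  c_k = sigma^2 * sum_{j=k..q} theta_j psi_{j-k}   (c_k = 0 for k > q),
using gamma(-m) = gamma(m).
psi-weights needed (psi_j = theta_j + sum_i phi_i psi_{j-i}):
  psi_1 = theta_1 + phi_1 = -0.18 + (-0.236) = -0.416
Right-hand sides:
  c_0 = sigma^2 (1 + theta_1 psi_1) = 1 * (1 + (-0.18)(-0.416)) = 1 * 1.07488 = 1.07488
  c_1 = sigma^2 theta_1 = 1 * (-0.18) = -0.18
  c_2 = 0
Equations for k = 0 and k = 1 (AR order 1):
  gamma(0) = phi_1 gamma(1) + c_0
  gamma(1) = phi_1 gamma(0) + c_1
Substituting the second into the first: gamma(0) (1 - phi_1^2) = c_0 + phi_1 c_1, so
  gamma(0) = (c_0 + phi_1 c_1) / (1 - phi_1^2) = (1.07488 + (-0.236)(-0.18)) / (1 - (-0.236)^2) = 1.11736 / 0.944304 = 1.183263.
  gamma(1) = phi_1 gamma(0) + c_1 = (-0.236)(1.183263) + (-0.18) = -0.45925.
For k = 2 (> q): gamma(2) = phi_1 gamma(1) = (-0.236)(-0.45925) = 0.108383.
Therefore gamma(2) = 0.1084 (to 4 decimal places).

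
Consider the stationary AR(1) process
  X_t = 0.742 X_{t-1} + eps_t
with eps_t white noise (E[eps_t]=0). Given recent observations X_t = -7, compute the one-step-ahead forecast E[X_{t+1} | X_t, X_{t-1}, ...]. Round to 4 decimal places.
E[X_{t+1} \mid \mathcal F_t] = -5.1940

For an AR(p) model X_t = c + sum_i phi_i X_{t-i} + eps_t, the
one-step-ahead conditional mean is
  E[X_{t+1} | X_t, ...] = c + sum_i phi_i X_{t+1-i}.
Substitute known values:
  E[X_{t+1} | ...] = (0.742) * (-7)
                   = -5.1940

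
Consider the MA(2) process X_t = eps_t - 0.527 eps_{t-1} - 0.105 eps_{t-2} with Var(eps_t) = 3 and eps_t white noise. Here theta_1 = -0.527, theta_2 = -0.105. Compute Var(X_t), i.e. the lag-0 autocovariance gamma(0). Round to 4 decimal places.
\gamma(0) = 3.8663

For an MA(q) process X_t = eps_t + sum_i theta_i eps_{t-i} with
Var(eps_t) = sigma^2, the variance is
  gamma(0) = sigma^2 * (1 + sum_i theta_i^2).
  sum_i theta_i^2 = (-0.527)^2 + (-0.105)^2 = 0.277729 + 0.011025 = 0.288754.
  gamma(0) = 3 * (1 + 0.288754) = 3 * 1.288754 = 3.866262, which rounds to 3.8663.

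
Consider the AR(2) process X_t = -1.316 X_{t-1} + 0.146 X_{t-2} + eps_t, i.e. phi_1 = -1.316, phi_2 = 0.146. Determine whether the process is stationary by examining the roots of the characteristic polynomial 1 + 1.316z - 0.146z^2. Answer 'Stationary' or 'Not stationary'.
\text{Not stationary}

The AR(p) characteristic polynomial is P(z) = 1 + 1.316z - 0.146z^2.
Stationarity requires all roots to lie outside the unit circle, i.e. |z| > 1 for every root.
Set 1 + (1.316) z + (-0.146) z^2 = 0, i.e. a z^2 + b z + c = 0 with a = -0.146, b = 1.316, c = 1.
Discriminant D = b^2 - 4ac = (1.316)^2 - 4*(-0.146)*1 = 1.731856 - (-0.584) = 2.315856.
D >= 0, so the roots are real: z = (-b +/- sqrt(D)) / (2a) = (-1.316 +/- 1.521794) / (-0.292).
  z_1 = (-1.316 + 1.521794) / (-0.292) = -0.7048,   |z_1| = 0.7048.
  z_2 = (-1.316 - 1.521794) / (-0.292) = 9.7185,   |z_2| = 9.7185.
Moduli of all roots: 0.7048, 9.7185.
All moduli strictly greater than 1? No.
Verdict: Not stationary.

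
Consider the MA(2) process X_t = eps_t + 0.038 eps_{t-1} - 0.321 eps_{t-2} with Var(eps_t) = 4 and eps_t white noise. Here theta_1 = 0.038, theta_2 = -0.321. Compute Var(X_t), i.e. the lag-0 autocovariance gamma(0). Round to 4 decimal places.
\gamma(0) = 4.4179

For an MA(q) process X_t = eps_t + sum_i theta_i eps_{t-i} with
Var(eps_t) = sigma^2, the variance is
  gamma(0) = sigma^2 * (1 + sum_i theta_i^2).
  sum_i theta_i^2 = (0.038)^2 + (-0.321)^2 = 0.001444 + 0.103041 = 0.104485.
  gamma(0) = 4 * (1 + 0.104485) = 4 * 1.104485 = 4.41794, which rounds to 4.4179.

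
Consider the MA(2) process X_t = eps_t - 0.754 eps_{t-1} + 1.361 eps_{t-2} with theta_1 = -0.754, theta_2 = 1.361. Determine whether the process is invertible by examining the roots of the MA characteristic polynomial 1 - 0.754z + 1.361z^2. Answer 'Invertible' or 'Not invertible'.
\text{Not invertible}

The MA(q) characteristic polynomial is P(z) = 1 - 0.754z + 1.361z^2.
Invertibility requires all roots to lie outside the unit circle, i.e. |z| > 1 for every root.
Set 1 + (-0.754) z + (1.361) z^2 = 0, i.e. a z^2 + b z + c = 0 with a = 1.361, b = -0.754, c = 1.
Discriminant D = b^2 - 4ac = (-0.754)^2 - 4*(1.361)*1 = 0.568516 - (5.444) = -4.875484.
D < 0, so the roots are the complex-conjugate pair z = (-b +/- i sqrt(-D)) / (2a) = 0.277 +/- 0.8112i.
For a conjugate pair |z|^2 = z * conj(z) = (product of roots) = c/a = 1/(1.361) = 0.734754, so |z| = sqrt(0.734754) = 0.8572 for both roots.
Moduli of all roots: 0.8572, 0.8572.
All moduli strictly greater than 1? No.
Verdict: Not invertible.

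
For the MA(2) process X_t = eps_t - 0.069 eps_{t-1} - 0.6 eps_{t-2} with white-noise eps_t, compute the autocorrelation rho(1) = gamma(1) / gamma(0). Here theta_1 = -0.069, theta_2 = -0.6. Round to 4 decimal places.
\rho(1) = -0.0202

For an MA(q) process with theta_0 = 1, the autocovariance is
  gamma(k) = sigma^2 * sum_{i=0..q-k} theta_i * theta_{i+k},
and rho(k) = gamma(k) / gamma(0). Sigma^2 cancels.
  numerator   = (1)*(-0.069) + (-0.069)*(-0.6) = -0.0276.
  denominator = (1)^2 + (-0.069)^2 + (-0.6)^2 = 1.364761.
  rho(1) = -0.0276 / 1.364761 = -0.0202.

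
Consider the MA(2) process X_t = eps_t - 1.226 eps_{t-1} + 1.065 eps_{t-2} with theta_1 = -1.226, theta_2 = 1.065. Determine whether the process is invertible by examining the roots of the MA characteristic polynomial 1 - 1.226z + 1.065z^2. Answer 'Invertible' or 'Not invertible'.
\text{Not invertible}

The MA(q) characteristic polynomial is P(z) = 1 - 1.226z + 1.065z^2.
Invertibility requires all roots to lie outside the unit circle, i.e. |z| > 1 for every root.
Set 1 + (-1.226) z + (1.065) z^2 = 0, i.e. a z^2 + b z + c = 0 with a = 1.065, b = -1.226, c = 1.
Discriminant D = b^2 - 4ac = (-1.226)^2 - 4*(1.065)*1 = 1.503076 - (4.26) = -2.756924.
D < 0, so the roots are the complex-conjugate pair z = (-b +/- i sqrt(-D)) / (2a) = 0.5756 +/- 0.7795i.
For a conjugate pair |z|^2 = z * conj(z) = (product of roots) = c/a = 1/(1.065) = 0.938967, so |z| = sqrt(0.938967) = 0.969 for both roots.
Moduli of all roots: 0.9690, 0.9690.
All moduli strictly greater than 1? No.
Verdict: Not invertible.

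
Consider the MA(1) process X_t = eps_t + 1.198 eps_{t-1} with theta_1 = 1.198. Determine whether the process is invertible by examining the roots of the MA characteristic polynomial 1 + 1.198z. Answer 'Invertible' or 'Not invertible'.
\text{Not invertible}

The MA(q) characteristic polynomial is P(z) = 1 + 1.198z.
Invertibility requires all roots to lie outside the unit circle, i.e. |z| > 1 for every root.
This is linear in z: 1 + (1.198) z = 0  =>  z = -1/(1.198) = -0.834725,  |z| = 0.834725.
Moduli of all roots: 0.8347.
All moduli strictly greater than 1? No.
Verdict: Not invertible.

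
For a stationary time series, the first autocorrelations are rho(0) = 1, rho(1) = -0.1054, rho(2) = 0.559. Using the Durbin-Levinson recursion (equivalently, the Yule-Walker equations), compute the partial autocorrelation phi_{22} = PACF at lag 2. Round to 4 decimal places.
\phi_{22} = 0.5540

The PACF at lag k is phi_{kk}, the last component of the solution
to the Yule-Walker system G_k phi = r_k where
  (G_k)_{ij} = rho(|i - j|), (r_k)_i = rho(i), i,j = 1..k.
Equivalently, Durbin-Levinson gives phi_{kk} iteratively:
  phi_{11} = rho(1)
  phi_{kk} = [rho(k) - sum_{j=1..k-1} phi_{k-1,j} rho(k-j)]
            / [1 - sum_{j=1..k-1} phi_{k-1,j} rho(j)],
  phi_{k,j} = phi_{k-1,j} - phi_{kk} phi_{k-1,k-j},  j = 1..k-1.
Step k = 1:
  phi_11 = rho(1) = -0.1054.
Step k = 2:
  phi_22 = [rho(2) - phi_11 rho(1)] / [1 - phi_11 rho(1)] = [0.559 - (-0.1054)(-0.1054)] / [1 - (-0.1054)(-0.1054)]
         = 0.54789084 / 0.98889084 = 0.554.
Therefore phi_{22} = 0.5540.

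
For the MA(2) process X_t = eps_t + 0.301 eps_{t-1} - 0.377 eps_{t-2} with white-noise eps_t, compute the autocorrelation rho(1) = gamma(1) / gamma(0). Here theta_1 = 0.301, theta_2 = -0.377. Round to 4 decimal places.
\rho(1) = 0.1521

For an MA(q) process with theta_0 = 1, the autocovariance is
  gamma(k) = sigma^2 * sum_{i=0..q-k} theta_i * theta_{i+k},
and rho(k) = gamma(k) / gamma(0). Sigma^2 cancels.
  numerator   = (1)*(0.301) + (0.301)*(-0.377) = 0.187523.
  denominator = (1)^2 + (0.301)^2 + (-0.377)^2 = 1.23273.
  rho(1) = 0.187523 / 1.23273 = 0.1521.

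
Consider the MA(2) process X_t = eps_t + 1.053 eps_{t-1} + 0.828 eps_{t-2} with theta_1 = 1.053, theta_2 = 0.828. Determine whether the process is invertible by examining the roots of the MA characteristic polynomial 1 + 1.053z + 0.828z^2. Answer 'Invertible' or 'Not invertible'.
\text{Invertible}

The MA(q) characteristic polynomial is P(z) = 1 + 1.053z + 0.828z^2.
Invertibility requires all roots to lie outside the unit circle, i.e. |z| > 1 for every root.
Set 1 + (1.053) z + (0.828) z^2 = 0, i.e. a z^2 + b z + c = 0 with a = 0.828, b = 1.053, c = 1.
Discriminant D = b^2 - 4ac = (1.053)^2 - 4*(0.828)*1 = 1.108809 - (3.312) = -2.203191.
D < 0, so the roots are the complex-conjugate pair z = (-b +/- i sqrt(-D)) / (2a) = -0.6359 +/- 0.8963i.
For a conjugate pair |z|^2 = z * conj(z) = (product of roots) = c/a = 1/(0.828) = 1.207729, so |z| = sqrt(1.207729) = 1.099 for both roots.
Moduli of all roots: 1.0990, 1.0990.
All moduli strictly greater than 1? Yes.
Verdict: Invertible.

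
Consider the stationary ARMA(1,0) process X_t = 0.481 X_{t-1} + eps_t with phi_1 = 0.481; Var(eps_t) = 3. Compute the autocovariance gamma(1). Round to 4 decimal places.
\gamma(1) = 1.8773

Multiply the model equation by X_{t-k} and take expectations. With theta_0 = psi_0 = 1 and psi_j the MA(infinity) weights, this gives
  gamma(k) - sum_i phi_i gamma(k-i) = c_k,
  c_k = sigma^2 * sum_{j=k..q} theta_j psi_{j-k}   (c_k = 0 for k > q),
using gamma(-m) = gamma(m).
Pure AR (q = 0): c_0 = sigma^2 = 3, c_k = 0 for k >= 1.
Equations for k = 0 and k = 1 (AR order 1):
  gamma(0) = phi_1 gamma(1) + c_0
  gamma(1) = phi_1 gamma(0) + c_1
Substituting the second into the first: gamma(0) (1 - phi_1^2) = c_0 + phi_1 c_1, so
  gamma(0) = c_0 / (1 - phi_1^2) = 3 / (1 - (0.481)^2) = 3 / 0.768639 = 3.903003.
  gamma(1) = phi_1 gamma(0) = (0.481)(3.903003) = 1.877344.
Therefore gamma(1) = 1.8773 (to 4 decimal places).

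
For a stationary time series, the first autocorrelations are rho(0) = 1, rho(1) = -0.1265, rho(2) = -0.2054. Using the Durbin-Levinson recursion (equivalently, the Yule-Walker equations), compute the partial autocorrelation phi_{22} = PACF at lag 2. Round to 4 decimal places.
\phi_{22} = -0.2250

The PACF at lag k is phi_{kk}, the last component of the solution
to the Yule-Walker system G_k phi = r_k where
  (G_k)_{ij} = rho(|i - j|), (r_k)_i = rho(i), i,j = 1..k.
Equivalently, Durbin-Levinson gives phi_{kk} iteratively:
  phi_{11} = rho(1)
  phi_{kk} = [rho(k) - sum_{j=1..k-1} phi_{k-1,j} rho(k-j)]
            / [1 - sum_{j=1..k-1} phi_{k-1,j} rho(j)],
  phi_{k,j} = phi_{k-1,j} - phi_{kk} phi_{k-1,k-j},  j = 1..k-1.
Step k = 1:
  phi_11 = rho(1) = -0.1265.
Step k = 2:
  phi_22 = [rho(2) - phi_11 rho(1)] / [1 - phi_11 rho(1)] = [-0.2054 - (-0.1265)(-0.1265)] / [1 - (-0.1265)(-0.1265)]
         = -0.22140225 / 0.98399775 = -0.225.
Therefore phi_{22} = -0.2250.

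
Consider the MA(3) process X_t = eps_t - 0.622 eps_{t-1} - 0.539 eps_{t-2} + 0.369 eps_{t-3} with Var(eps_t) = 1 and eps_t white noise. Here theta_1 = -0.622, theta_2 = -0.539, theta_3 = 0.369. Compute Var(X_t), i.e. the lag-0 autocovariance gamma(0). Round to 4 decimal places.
\gamma(0) = 1.8136

For an MA(q) process X_t = eps_t + sum_i theta_i eps_{t-i} with
Var(eps_t) = sigma^2, the variance is
  gamma(0) = sigma^2 * (1 + sum_i theta_i^2).
  sum_i theta_i^2 = (-0.622)^2 + (-0.539)^2 + (0.369)^2 = 0.386884 + 0.290521 + 0.136161 = 0.813566.
  gamma(0) = 1 * (1 + 0.813566) = 1 * 1.813566 = 1.813566, which rounds to 1.8136.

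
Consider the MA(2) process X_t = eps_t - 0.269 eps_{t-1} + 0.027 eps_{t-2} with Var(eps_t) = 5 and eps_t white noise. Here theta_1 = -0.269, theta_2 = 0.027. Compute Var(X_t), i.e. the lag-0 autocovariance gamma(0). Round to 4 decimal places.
\gamma(0) = 5.3655

For an MA(q) process X_t = eps_t + sum_i theta_i eps_{t-i} with
Var(eps_t) = sigma^2, the variance is
  gamma(0) = sigma^2 * (1 + sum_i theta_i^2).
  sum_i theta_i^2 = (-0.269)^2 + (0.027)^2 = 0.072361 + 0.000729 = 0.07309.
  gamma(0) = 5 * (1 + 0.07309) = 5 * 1.07309 = 5.36545, which rounds to 5.3655.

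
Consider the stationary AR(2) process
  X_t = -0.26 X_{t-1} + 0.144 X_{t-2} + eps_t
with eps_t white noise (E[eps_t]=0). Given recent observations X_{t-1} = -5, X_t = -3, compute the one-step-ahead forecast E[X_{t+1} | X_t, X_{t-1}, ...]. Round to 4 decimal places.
E[X_{t+1} \mid \mathcal F_t] = 0.0600

For an AR(p) model X_t = c + sum_i phi_i X_{t-i} + eps_t, the
one-step-ahead conditional mean is
  E[X_{t+1} | X_t, ...] = c + sum_i phi_i X_{t+1-i}.
Substitute known values:
  E[X_{t+1} | ...] = (-0.26) * (-3) + (0.144) * (-5)
                   = 0.0600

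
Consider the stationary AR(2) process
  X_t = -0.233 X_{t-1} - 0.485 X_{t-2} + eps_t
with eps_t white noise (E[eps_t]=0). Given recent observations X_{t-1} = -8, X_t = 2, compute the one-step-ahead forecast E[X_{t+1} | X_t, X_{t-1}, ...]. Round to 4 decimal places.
E[X_{t+1} \mid \mathcal F_t] = 3.4140

For an AR(p) model X_t = c + sum_i phi_i X_{t-i} + eps_t, the
one-step-ahead conditional mean is
  E[X_{t+1} | X_t, ...] = c + sum_i phi_i X_{t+1-i}.
Substitute known values:
  E[X_{t+1} | ...] = (-0.233) * (2) + (-0.485) * (-8)
                   = 3.4140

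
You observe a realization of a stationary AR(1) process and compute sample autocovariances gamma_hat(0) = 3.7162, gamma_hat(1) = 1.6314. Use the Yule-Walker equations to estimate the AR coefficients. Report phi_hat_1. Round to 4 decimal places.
\hat\phi_{1} = 0.4390

The Yule-Walker equations for an AR(p) process read, in matrix form,
  Gamma_p phi = r_p,   with   (Gamma_p)_{ij} = gamma(|i - j|),
                       (r_p)_i = gamma(i),   i,j = 1..p.
Substitute the sample gammas (Toeplitz matrix and right-hand side of size 1):
  Gamma_p = [[3.7162]]
  r_p     = [1.6314]
With p = 1 this is the single equation gamma(0) phi_1 = gamma(1):
  phi_hat_1 = gamma(1) / gamma(0) = 1.6314 / 3.7162 = 0.4390.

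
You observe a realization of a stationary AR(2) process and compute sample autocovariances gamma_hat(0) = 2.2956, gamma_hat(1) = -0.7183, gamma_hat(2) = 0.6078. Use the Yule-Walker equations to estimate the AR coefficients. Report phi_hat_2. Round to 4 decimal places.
\hat\phi_{2} = 0.1850

The Yule-Walker equations for an AR(p) process read, in matrix form,
  Gamma_p phi = r_p,   with   (Gamma_p)_{ij} = gamma(|i - j|),
                       (r_p)_i = gamma(i),   i,j = 1..p.
Substitute the sample gammas (Toeplitz matrix and right-hand side of size 2):
  Gamma_p = [[2.2956, -0.7183], [-0.7183, 2.2956]]
  r_p     = [-0.7183, 0.6078]
Written out:
  2.2956 phi_1 - 0.7183 phi_2 = -0.7183
  -0.7183 phi_1 + 2.2956 phi_2 = 0.6078
Solve by Cramer's rule:
  det = gamma(0)^2 - gamma(1)^2 = (2.2956)^2 - (-0.7183)^2 = 5.26977936 - 0.51595489 = 4.75382447
  phi_hat_1 = [gamma(1) gamma(0) - gamma(1) gamma(2)] / det = [(-0.7183)(2.2956) - (-0.7183)(0.6078)] / 4.75382447 = -1.21234674 / 4.75382447 = -0.255
  phi_hat_2 = [gamma(0) gamma(2) - gamma(1)^2] / det = [(2.2956)(0.6078) - (-0.7183)^2] / 4.75382447 = 0.87931079 / 4.75382447 = 0.185
So phi_hat = [-0.2550, 0.1850].
Therefore phi_hat_2 = 0.1850.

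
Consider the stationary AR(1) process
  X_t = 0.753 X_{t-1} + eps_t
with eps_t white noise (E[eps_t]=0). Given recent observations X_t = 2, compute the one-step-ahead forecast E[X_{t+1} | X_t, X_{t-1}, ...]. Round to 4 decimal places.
E[X_{t+1} \mid \mathcal F_t] = 1.5060

For an AR(p) model X_t = c + sum_i phi_i X_{t-i} + eps_t, the
one-step-ahead conditional mean is
  E[X_{t+1} | X_t, ...] = c + sum_i phi_i X_{t+1-i}.
Substitute known values:
  E[X_{t+1} | ...] = (0.753) * (2)
                   = 1.5060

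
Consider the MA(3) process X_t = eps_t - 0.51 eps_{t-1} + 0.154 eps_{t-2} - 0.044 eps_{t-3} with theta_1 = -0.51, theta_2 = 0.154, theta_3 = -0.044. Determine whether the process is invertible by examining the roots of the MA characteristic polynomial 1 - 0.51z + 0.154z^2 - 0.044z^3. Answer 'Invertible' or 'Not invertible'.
\text{Invertible}

The MA(q) characteristic polynomial is P(z) = 1 - 0.51z + 0.154z^2 - 0.044z^3.
Invertibility requires all roots to lie outside the unit circle, i.e. |z| > 1 for every root.
Degree 3: look for a simple real root z0 first, then factor out (1 - z/z0) and solve the remaining quadratic.
Testing z0 = 2.5: P(2.5) = 1 + (-0.51)(2.5) + (0.154)(2.5)^2 + (-0.044)(2.5)^3
  = 1 + (-1.275) + (0.9625) + (-0.6875) = 0.  So z_0 = 2.5 is a root, |z_0| = 2.5.
Divide out the factor (1 - 0.4 z) = (1 - z/z0) (since 1/z0 = 0.4):
  P(z) = (1 - 0.4 z)(1 + (-0.11) z + (0.11) z^2)
  [check: z-coef -0.11 - (0.4) = -0.51; z^2-coef 0.11 - (0.4)(-0.11) = 0.154; z^3-coef -(0.4)(0.11) = -0.044.]
Remaining roots from the quadratic factor 1 + (-0.11) z + (0.11) z^2:
  Set 1 + (-0.11) z + (0.11) z^2 = 0, i.e. a z^2 + b z + c = 0 with a = 0.11, b = -0.11, c = 1.
  Discriminant D = b^2 - 4ac = (-0.11)^2 - 4*(0.11)*1 = 0.0121 - (0.44) = -0.4279.
  D < 0, so the roots are the complex-conjugate pair z = (-b +/- i sqrt(-D)) / (2a) = 0.5 +/- 2.9734i.
  For a conjugate pair |z|^2 = z * conj(z) = (product of roots) = c/a = 1/(0.11) = 9.090909, so |z| = sqrt(9.090909) = 3.0151 for both roots.
Moduli of all roots: 2.5000, 3.0151, 3.0151.
All moduli strictly greater than 1? Yes.
Verdict: Invertible.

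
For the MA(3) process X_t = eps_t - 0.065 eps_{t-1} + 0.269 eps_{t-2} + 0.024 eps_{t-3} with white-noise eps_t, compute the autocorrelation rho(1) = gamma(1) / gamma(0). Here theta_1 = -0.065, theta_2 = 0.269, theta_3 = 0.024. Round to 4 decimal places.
\rho(1) = -0.0706

For an MA(q) process with theta_0 = 1, the autocovariance is
  gamma(k) = sigma^2 * sum_{i=0..q-k} theta_i * theta_{i+k},
and rho(k) = gamma(k) / gamma(0). Sigma^2 cancels.
  numerator   = (1)*(-0.065) + (-0.065)*(0.269) + (0.269)*(0.024) = -0.076029.
  denominator = (1)^2 + (-0.065)^2 + (0.269)^2 + (0.024)^2 = 1.077162.
  rho(1) = -0.076029 / 1.077162 = -0.0706.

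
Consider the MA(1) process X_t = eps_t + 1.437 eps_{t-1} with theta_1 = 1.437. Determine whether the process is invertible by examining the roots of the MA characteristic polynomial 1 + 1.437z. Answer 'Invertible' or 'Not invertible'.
\text{Not invertible}

The MA(q) characteristic polynomial is P(z) = 1 + 1.437z.
Invertibility requires all roots to lie outside the unit circle, i.e. |z| > 1 for every root.
This is linear in z: 1 + (1.437) z = 0  =>  z = -1/(1.437) = -0.695894,  |z| = 0.695894.
Moduli of all roots: 0.6959.
All moduli strictly greater than 1? No.
Verdict: Not invertible.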